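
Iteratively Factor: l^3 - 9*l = (l)*(l^2 - 9) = l*(l - 3)*(l + 3)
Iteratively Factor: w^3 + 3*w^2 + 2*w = (w + 2)*(w^2 + w) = (w + 1)*(w + 2)*(w)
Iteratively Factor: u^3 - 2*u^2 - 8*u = (u)*(u^2 - 2*u - 8) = u*(u + 2)*(u - 4)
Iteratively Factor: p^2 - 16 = (p + 4)*(p - 4)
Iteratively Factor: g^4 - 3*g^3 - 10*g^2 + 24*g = (g - 2)*(g^3 - g^2 - 12*g) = g*(g - 2)*(g^2 - g - 12) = g*(g - 2)*(g + 3)*(g - 4)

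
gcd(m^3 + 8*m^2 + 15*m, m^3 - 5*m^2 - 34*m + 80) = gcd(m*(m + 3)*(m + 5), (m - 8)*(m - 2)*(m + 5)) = m + 5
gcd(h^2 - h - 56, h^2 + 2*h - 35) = h + 7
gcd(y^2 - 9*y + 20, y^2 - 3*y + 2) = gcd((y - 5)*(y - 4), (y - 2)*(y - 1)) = 1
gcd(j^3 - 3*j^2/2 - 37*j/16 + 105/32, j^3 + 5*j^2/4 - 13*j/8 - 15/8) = j^2 + j/4 - 15/8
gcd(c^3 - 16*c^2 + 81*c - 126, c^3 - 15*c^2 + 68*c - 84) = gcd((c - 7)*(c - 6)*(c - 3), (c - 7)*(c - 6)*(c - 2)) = c^2 - 13*c + 42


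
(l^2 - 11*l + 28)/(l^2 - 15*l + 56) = (l - 4)/(l - 8)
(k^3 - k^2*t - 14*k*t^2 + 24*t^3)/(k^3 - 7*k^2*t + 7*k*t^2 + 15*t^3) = (-k^2 - 2*k*t + 8*t^2)/(-k^2 + 4*k*t + 5*t^2)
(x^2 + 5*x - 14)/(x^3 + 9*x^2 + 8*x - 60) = (x + 7)/(x^2 + 11*x + 30)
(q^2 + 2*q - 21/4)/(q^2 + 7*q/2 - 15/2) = (q + 7/2)/(q + 5)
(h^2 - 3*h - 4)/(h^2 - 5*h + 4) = (h + 1)/(h - 1)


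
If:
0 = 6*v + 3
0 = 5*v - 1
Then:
No Solution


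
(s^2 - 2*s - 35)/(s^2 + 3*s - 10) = (s - 7)/(s - 2)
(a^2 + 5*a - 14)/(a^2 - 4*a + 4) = (a + 7)/(a - 2)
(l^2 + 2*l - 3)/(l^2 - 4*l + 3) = (l + 3)/(l - 3)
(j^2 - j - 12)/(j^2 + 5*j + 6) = (j - 4)/(j + 2)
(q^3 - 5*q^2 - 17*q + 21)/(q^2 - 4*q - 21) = q - 1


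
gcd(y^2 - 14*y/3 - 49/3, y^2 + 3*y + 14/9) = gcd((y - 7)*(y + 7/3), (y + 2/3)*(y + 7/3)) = y + 7/3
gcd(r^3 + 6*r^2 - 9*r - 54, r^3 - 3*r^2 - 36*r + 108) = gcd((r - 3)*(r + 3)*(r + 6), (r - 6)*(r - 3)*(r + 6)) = r^2 + 3*r - 18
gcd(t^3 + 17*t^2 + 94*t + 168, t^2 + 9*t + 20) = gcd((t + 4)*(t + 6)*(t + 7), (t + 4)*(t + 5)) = t + 4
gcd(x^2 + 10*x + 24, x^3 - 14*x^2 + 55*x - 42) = 1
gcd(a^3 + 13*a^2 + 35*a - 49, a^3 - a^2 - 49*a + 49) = a^2 + 6*a - 7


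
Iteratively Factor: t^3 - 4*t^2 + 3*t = (t - 1)*(t^2 - 3*t) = (t - 3)*(t - 1)*(t)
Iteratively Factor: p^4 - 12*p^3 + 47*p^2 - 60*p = (p)*(p^3 - 12*p^2 + 47*p - 60) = p*(p - 5)*(p^2 - 7*p + 12) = p*(p - 5)*(p - 4)*(p - 3)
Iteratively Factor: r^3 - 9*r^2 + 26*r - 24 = (r - 3)*(r^2 - 6*r + 8) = (r - 4)*(r - 3)*(r - 2)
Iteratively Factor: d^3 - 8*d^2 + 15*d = (d - 5)*(d^2 - 3*d) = d*(d - 5)*(d - 3)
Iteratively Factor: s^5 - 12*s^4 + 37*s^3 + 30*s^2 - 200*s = (s - 4)*(s^4 - 8*s^3 + 5*s^2 + 50*s) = (s - 5)*(s - 4)*(s^3 - 3*s^2 - 10*s) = (s - 5)^2*(s - 4)*(s^2 + 2*s) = s*(s - 5)^2*(s - 4)*(s + 2)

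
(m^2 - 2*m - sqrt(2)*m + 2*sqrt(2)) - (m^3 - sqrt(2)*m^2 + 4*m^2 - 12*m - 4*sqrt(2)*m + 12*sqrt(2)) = -m^3 - 3*m^2 + sqrt(2)*m^2 + 3*sqrt(2)*m + 10*m - 10*sqrt(2)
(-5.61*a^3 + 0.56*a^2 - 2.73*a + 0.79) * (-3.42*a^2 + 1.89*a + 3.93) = 19.1862*a^5 - 12.5181*a^4 - 11.6523*a^3 - 5.6607*a^2 - 9.2358*a + 3.1047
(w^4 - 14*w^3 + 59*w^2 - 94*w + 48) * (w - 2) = w^5 - 16*w^4 + 87*w^3 - 212*w^2 + 236*w - 96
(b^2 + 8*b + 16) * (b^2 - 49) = b^4 + 8*b^3 - 33*b^2 - 392*b - 784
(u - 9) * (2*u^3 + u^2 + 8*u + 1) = 2*u^4 - 17*u^3 - u^2 - 71*u - 9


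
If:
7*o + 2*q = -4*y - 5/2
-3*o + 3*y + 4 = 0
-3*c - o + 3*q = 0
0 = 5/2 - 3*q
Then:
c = 79/99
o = 7/66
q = 5/6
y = -27/22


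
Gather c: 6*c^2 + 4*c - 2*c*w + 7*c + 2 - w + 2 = 6*c^2 + c*(11 - 2*w) - w + 4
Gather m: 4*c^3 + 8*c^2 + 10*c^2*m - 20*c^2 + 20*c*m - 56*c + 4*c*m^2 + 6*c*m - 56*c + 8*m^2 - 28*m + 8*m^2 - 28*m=4*c^3 - 12*c^2 - 112*c + m^2*(4*c + 16) + m*(10*c^2 + 26*c - 56)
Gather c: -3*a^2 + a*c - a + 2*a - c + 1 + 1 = -3*a^2 + a + c*(a - 1) + 2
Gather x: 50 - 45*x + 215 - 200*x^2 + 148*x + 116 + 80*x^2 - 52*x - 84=-120*x^2 + 51*x + 297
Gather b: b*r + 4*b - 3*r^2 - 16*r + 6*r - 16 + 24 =b*(r + 4) - 3*r^2 - 10*r + 8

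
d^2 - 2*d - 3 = (d - 3)*(d + 1)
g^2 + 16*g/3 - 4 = (g - 2/3)*(g + 6)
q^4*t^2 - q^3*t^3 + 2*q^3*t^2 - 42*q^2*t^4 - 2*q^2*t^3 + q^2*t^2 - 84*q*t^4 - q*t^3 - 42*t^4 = (q - 7*t)*(q + 6*t)*(q*t + t)^2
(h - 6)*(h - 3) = h^2 - 9*h + 18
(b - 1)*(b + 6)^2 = b^3 + 11*b^2 + 24*b - 36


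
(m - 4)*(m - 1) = m^2 - 5*m + 4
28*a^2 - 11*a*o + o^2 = (-7*a + o)*(-4*a + o)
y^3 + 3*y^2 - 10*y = y*(y - 2)*(y + 5)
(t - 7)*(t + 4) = t^2 - 3*t - 28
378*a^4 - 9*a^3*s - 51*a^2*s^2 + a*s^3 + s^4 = (-6*a + s)*(-3*a + s)*(3*a + s)*(7*a + s)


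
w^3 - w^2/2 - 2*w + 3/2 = (w - 1)^2*(w + 3/2)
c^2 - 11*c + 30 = (c - 6)*(c - 5)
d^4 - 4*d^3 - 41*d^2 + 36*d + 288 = (d - 8)*(d - 3)*(d + 3)*(d + 4)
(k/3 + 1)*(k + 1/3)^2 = k^3/3 + 11*k^2/9 + 19*k/27 + 1/9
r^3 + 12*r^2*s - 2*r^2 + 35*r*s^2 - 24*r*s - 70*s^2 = (r - 2)*(r + 5*s)*(r + 7*s)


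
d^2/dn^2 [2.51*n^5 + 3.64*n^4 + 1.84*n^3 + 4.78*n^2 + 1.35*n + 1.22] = 50.2*n^3 + 43.68*n^2 + 11.04*n + 9.56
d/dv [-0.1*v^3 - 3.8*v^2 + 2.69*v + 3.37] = -0.3*v^2 - 7.6*v + 2.69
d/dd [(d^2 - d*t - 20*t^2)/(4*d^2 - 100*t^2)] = t/(4*(d^2 + 10*d*t + 25*t^2))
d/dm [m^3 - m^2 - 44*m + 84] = 3*m^2 - 2*m - 44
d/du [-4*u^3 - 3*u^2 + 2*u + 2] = -12*u^2 - 6*u + 2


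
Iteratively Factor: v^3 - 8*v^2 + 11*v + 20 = (v - 5)*(v^2 - 3*v - 4) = (v - 5)*(v + 1)*(v - 4)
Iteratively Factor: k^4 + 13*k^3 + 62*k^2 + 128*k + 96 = (k + 3)*(k^3 + 10*k^2 + 32*k + 32) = (k + 2)*(k + 3)*(k^2 + 8*k + 16) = (k + 2)*(k + 3)*(k + 4)*(k + 4)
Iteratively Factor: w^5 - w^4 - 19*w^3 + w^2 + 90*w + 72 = (w + 1)*(w^4 - 2*w^3 - 17*w^2 + 18*w + 72) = (w - 4)*(w + 1)*(w^3 + 2*w^2 - 9*w - 18) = (w - 4)*(w + 1)*(w + 2)*(w^2 - 9) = (w - 4)*(w + 1)*(w + 2)*(w + 3)*(w - 3)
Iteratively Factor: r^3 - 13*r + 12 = (r - 3)*(r^2 + 3*r - 4) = (r - 3)*(r + 4)*(r - 1)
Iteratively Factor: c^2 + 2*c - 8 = (c + 4)*(c - 2)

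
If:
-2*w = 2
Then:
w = -1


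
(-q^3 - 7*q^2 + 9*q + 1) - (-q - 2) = -q^3 - 7*q^2 + 10*q + 3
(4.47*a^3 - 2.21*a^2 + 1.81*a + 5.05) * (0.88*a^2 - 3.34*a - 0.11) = 3.9336*a^5 - 16.8746*a^4 + 8.4825*a^3 - 1.3583*a^2 - 17.0661*a - 0.5555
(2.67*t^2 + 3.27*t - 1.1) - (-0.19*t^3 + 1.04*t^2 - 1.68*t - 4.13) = 0.19*t^3 + 1.63*t^2 + 4.95*t + 3.03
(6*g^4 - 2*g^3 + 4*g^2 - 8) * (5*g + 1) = 30*g^5 - 4*g^4 + 18*g^3 + 4*g^2 - 40*g - 8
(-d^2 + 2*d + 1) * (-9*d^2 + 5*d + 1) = 9*d^4 - 23*d^3 + 7*d + 1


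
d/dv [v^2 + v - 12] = 2*v + 1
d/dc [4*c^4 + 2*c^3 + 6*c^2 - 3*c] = 16*c^3 + 6*c^2 + 12*c - 3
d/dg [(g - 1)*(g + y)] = 2*g + y - 1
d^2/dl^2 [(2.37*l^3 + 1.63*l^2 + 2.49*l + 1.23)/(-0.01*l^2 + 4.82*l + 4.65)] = (2.16840434497101e-19*l^5 - 110.499616*l^3 - 319.168368*l^2 - 307.810944*l - 16.138704)/(1.0e-6*l^6 - 0.001446*l^5 + 0.695577*l^4 - 110.635388*l^3 - 323.443305*l^2 - 312.66135*l - 100.544625)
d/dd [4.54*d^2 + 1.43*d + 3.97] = 9.08*d + 1.43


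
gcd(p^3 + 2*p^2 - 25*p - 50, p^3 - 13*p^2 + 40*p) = p - 5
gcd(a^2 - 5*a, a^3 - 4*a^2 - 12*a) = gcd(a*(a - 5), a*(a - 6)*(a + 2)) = a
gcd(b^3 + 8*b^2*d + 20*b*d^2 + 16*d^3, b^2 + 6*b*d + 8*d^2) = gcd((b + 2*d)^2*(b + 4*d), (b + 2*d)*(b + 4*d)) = b^2 + 6*b*d + 8*d^2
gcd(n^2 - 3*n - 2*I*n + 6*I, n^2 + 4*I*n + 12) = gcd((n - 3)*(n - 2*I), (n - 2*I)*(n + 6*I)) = n - 2*I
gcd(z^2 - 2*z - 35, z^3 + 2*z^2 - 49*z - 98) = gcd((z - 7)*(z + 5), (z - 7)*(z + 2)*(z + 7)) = z - 7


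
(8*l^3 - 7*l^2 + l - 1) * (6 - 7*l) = -56*l^4 + 97*l^3 - 49*l^2 + 13*l - 6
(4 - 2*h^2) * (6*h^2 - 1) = -12*h^4 + 26*h^2 - 4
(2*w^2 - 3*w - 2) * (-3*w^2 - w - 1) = -6*w^4 + 7*w^3 + 7*w^2 + 5*w + 2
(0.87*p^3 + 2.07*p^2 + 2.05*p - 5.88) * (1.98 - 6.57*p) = -5.7159*p^4 - 11.8773*p^3 - 9.3699*p^2 + 42.6906*p - 11.6424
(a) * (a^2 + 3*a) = a^3 + 3*a^2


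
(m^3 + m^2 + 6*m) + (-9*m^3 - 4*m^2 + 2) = -8*m^3 - 3*m^2 + 6*m + 2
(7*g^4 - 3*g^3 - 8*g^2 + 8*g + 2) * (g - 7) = 7*g^5 - 52*g^4 + 13*g^3 + 64*g^2 - 54*g - 14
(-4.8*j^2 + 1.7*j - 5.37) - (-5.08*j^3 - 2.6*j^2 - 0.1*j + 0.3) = 5.08*j^3 - 2.2*j^2 + 1.8*j - 5.67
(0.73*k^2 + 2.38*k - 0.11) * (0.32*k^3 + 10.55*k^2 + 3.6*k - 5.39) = 0.2336*k^5 + 8.4631*k^4 + 27.7018*k^3 + 3.4728*k^2 - 13.2242*k + 0.5929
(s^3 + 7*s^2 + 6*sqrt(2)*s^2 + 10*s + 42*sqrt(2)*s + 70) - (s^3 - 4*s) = 7*s^2 + 6*sqrt(2)*s^2 + 14*s + 42*sqrt(2)*s + 70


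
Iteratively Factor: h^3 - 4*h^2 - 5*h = (h)*(h^2 - 4*h - 5) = h*(h + 1)*(h - 5)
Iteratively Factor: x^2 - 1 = (x + 1)*(x - 1)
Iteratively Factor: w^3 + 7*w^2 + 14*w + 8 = (w + 4)*(w^2 + 3*w + 2) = (w + 2)*(w + 4)*(w + 1)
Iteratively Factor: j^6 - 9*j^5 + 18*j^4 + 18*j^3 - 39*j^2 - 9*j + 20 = (j - 5)*(j^5 - 4*j^4 - 2*j^3 + 8*j^2 + j - 4) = (j - 5)*(j + 1)*(j^4 - 5*j^3 + 3*j^2 + 5*j - 4) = (j - 5)*(j - 1)*(j + 1)*(j^3 - 4*j^2 - j + 4) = (j - 5)*(j - 1)*(j + 1)^2*(j^2 - 5*j + 4) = (j - 5)*(j - 1)^2*(j + 1)^2*(j - 4)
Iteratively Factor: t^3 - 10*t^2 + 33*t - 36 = (t - 4)*(t^2 - 6*t + 9) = (t - 4)*(t - 3)*(t - 3)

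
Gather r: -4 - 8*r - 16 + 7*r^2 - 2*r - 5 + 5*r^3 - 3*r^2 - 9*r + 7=5*r^3 + 4*r^2 - 19*r - 18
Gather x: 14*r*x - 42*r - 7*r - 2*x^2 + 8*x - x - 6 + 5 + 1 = -49*r - 2*x^2 + x*(14*r + 7)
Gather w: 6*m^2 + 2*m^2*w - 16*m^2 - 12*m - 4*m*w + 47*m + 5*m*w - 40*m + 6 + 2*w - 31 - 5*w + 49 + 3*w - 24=-10*m^2 - 5*m + w*(2*m^2 + m)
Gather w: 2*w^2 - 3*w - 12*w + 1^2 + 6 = 2*w^2 - 15*w + 7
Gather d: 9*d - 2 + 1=9*d - 1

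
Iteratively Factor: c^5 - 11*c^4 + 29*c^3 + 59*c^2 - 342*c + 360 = (c - 4)*(c^4 - 7*c^3 + c^2 + 63*c - 90) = (c - 4)*(c - 2)*(c^3 - 5*c^2 - 9*c + 45) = (c - 5)*(c - 4)*(c - 2)*(c^2 - 9) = (c - 5)*(c - 4)*(c - 2)*(c + 3)*(c - 3)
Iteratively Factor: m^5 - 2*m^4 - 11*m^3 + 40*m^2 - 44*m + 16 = (m - 2)*(m^4 - 11*m^2 + 18*m - 8) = (m - 2)^2*(m^3 + 2*m^2 - 7*m + 4) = (m - 2)^2*(m - 1)*(m^2 + 3*m - 4) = (m - 2)^2*(m - 1)^2*(m + 4)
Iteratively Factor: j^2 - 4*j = (j - 4)*(j)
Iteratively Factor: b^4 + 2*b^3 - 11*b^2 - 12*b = (b + 1)*(b^3 + b^2 - 12*b) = b*(b + 1)*(b^2 + b - 12) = b*(b - 3)*(b + 1)*(b + 4)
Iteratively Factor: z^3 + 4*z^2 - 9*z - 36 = (z - 3)*(z^2 + 7*z + 12) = (z - 3)*(z + 3)*(z + 4)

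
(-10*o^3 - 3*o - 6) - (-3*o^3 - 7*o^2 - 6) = -7*o^3 + 7*o^2 - 3*o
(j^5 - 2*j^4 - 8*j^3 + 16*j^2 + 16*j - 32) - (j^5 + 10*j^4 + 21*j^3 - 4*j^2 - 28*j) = -12*j^4 - 29*j^3 + 20*j^2 + 44*j - 32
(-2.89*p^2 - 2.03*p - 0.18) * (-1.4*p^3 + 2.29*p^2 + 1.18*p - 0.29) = 4.046*p^5 - 3.7761*p^4 - 7.8069*p^3 - 1.9695*p^2 + 0.3763*p + 0.0522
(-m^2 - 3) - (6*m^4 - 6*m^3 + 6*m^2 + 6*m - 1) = -6*m^4 + 6*m^3 - 7*m^2 - 6*m - 2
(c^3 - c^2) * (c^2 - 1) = c^5 - c^4 - c^3 + c^2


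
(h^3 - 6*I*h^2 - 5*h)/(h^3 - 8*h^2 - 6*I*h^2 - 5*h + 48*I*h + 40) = h/(h - 8)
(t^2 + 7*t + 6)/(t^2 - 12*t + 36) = (t^2 + 7*t + 6)/(t^2 - 12*t + 36)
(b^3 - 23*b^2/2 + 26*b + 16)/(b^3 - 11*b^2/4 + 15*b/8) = 4*(2*b^3 - 23*b^2 + 52*b + 32)/(b*(8*b^2 - 22*b + 15))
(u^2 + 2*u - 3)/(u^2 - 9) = (u - 1)/(u - 3)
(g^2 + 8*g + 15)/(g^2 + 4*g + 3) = (g + 5)/(g + 1)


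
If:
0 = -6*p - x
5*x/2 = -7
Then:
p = 7/15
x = -14/5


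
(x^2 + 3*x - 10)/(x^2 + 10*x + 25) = (x - 2)/(x + 5)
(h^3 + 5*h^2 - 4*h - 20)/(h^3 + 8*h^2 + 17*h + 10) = (h - 2)/(h + 1)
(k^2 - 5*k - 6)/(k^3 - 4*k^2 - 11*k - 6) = 1/(k + 1)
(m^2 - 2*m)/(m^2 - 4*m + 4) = m/(m - 2)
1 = 1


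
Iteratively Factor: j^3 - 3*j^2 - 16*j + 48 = (j + 4)*(j^2 - 7*j + 12) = (j - 4)*(j + 4)*(j - 3)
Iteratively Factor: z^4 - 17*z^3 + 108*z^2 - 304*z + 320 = (z - 5)*(z^3 - 12*z^2 + 48*z - 64) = (z - 5)*(z - 4)*(z^2 - 8*z + 16) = (z - 5)*(z - 4)^2*(z - 4)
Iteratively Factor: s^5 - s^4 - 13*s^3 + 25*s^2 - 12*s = (s - 3)*(s^4 + 2*s^3 - 7*s^2 + 4*s) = (s - 3)*(s + 4)*(s^3 - 2*s^2 + s) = s*(s - 3)*(s + 4)*(s^2 - 2*s + 1) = s*(s - 3)*(s - 1)*(s + 4)*(s - 1)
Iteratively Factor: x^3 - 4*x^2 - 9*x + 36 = (x - 3)*(x^2 - x - 12) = (x - 4)*(x - 3)*(x + 3)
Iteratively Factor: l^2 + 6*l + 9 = (l + 3)*(l + 3)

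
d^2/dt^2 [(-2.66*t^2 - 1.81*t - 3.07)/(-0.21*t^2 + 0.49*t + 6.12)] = (0.70707*t^3 + 21.324114*t^2 + 12.061854*t + 197.767094)/(0.009261*t^6 - 0.064827*t^5 - 0.658413*t^4 + 3.660839*t^3 + 19.188036*t^2 - 55.057968*t - 229.220928)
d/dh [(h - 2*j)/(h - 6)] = 2*(j - 3)/(h - 6)^2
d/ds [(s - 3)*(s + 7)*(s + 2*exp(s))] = 2*s^2*exp(s) + 3*s^2 + 12*s*exp(s) + 8*s - 34*exp(s) - 21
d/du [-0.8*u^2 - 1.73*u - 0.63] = -1.6*u - 1.73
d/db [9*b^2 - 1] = 18*b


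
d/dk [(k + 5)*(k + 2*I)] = 2*k + 5 + 2*I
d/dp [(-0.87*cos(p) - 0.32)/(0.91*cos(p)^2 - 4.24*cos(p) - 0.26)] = (-0.7917*cos(p)^2 - 0.5824*cos(p) + 1.1306)*sin(p)/(0.8281*cos(p)^4 - 7.7168*cos(p)^3 + 17.5044*cos(p)^2 + 2.2048*cos(p) + 0.0676)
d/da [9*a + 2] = 9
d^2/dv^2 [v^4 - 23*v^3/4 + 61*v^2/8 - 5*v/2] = 12*v^2 - 69*v/2 + 61/4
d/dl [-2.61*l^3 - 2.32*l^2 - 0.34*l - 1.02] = -7.83*l^2 - 4.64*l - 0.34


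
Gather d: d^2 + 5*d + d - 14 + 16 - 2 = d^2 + 6*d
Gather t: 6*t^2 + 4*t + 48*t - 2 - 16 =6*t^2 + 52*t - 18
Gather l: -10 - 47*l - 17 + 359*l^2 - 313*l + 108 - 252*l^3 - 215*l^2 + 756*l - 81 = -252*l^3 + 144*l^2 + 396*l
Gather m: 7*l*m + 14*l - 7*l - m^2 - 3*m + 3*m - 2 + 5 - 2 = 7*l*m + 7*l - m^2 + 1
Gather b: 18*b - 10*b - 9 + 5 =8*b - 4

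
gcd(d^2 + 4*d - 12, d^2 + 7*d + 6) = d + 6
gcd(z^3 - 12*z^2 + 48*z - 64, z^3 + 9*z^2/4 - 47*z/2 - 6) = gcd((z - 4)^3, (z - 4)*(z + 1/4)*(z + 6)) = z - 4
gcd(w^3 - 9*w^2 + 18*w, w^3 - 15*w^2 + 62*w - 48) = w - 6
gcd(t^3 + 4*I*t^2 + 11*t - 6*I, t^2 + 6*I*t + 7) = t - I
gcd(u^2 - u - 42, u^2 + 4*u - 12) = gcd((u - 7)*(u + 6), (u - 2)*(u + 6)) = u + 6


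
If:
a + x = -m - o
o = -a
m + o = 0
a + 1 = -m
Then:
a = -1/2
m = -1/2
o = 1/2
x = 1/2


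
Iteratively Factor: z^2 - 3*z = (z - 3)*(z)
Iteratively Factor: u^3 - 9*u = (u)*(u^2 - 9) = u*(u + 3)*(u - 3)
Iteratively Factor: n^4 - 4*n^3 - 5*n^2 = (n + 1)*(n^3 - 5*n^2) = n*(n + 1)*(n^2 - 5*n) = n^2*(n + 1)*(n - 5)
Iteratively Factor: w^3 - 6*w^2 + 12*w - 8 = (w - 2)*(w^2 - 4*w + 4) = (w - 2)^2*(w - 2)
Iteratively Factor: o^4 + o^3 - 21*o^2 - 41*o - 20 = (o + 1)*(o^3 - 21*o - 20) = (o + 1)^2*(o^2 - o - 20) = (o + 1)^2*(o + 4)*(o - 5)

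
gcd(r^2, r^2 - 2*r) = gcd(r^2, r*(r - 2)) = r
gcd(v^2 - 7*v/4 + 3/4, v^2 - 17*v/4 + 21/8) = v - 3/4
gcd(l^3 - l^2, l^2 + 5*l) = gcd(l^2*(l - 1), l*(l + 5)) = l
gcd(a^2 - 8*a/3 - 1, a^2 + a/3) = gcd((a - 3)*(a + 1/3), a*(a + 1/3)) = a + 1/3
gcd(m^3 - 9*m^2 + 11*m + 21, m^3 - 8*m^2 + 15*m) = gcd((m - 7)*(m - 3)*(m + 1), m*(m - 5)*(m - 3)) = m - 3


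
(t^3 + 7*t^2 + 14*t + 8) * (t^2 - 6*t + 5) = t^5 + t^4 - 23*t^3 - 41*t^2 + 22*t + 40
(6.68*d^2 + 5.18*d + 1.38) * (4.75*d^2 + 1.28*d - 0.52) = 31.73*d^4 + 33.1554*d^3 + 9.7118*d^2 - 0.9272*d - 0.7176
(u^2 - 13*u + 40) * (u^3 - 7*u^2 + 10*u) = u^5 - 20*u^4 + 141*u^3 - 410*u^2 + 400*u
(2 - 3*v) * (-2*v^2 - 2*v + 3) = 6*v^3 + 2*v^2 - 13*v + 6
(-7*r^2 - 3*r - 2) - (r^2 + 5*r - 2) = -8*r^2 - 8*r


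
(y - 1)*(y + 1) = y^2 - 1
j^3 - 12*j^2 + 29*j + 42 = (j - 7)*(j - 6)*(j + 1)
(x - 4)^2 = x^2 - 8*x + 16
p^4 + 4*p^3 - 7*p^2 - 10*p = p*(p - 2)*(p + 1)*(p + 5)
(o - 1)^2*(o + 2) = o^3 - 3*o + 2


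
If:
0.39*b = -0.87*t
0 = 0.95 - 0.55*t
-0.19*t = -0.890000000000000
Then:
No Solution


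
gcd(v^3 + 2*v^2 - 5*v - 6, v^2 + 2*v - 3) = v + 3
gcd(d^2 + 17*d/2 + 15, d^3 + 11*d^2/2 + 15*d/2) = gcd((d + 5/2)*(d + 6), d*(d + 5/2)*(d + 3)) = d + 5/2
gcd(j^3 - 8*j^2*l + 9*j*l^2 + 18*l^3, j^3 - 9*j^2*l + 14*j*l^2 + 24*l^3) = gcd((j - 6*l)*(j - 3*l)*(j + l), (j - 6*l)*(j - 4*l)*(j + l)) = j^2 - 5*j*l - 6*l^2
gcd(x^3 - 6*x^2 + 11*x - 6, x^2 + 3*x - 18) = x - 3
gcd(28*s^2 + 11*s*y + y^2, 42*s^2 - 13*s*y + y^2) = 1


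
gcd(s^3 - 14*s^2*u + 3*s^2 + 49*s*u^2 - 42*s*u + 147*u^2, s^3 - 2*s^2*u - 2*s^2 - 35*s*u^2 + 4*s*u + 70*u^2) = s - 7*u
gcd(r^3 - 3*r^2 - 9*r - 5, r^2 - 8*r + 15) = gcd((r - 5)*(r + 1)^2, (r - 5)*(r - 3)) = r - 5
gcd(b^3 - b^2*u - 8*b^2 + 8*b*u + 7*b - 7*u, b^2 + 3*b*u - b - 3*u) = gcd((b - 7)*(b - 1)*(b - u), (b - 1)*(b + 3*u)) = b - 1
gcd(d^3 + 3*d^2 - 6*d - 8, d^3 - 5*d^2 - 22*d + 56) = d^2 + 2*d - 8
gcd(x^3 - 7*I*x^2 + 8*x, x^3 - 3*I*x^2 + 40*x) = x^2 - 8*I*x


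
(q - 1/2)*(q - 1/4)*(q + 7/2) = q^3 + 11*q^2/4 - 5*q/2 + 7/16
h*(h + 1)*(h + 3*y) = h^3 + 3*h^2*y + h^2 + 3*h*y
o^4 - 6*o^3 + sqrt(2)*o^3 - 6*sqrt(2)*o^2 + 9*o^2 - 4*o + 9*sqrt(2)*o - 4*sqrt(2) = (o - 4)*(o - 1)^2*(o + sqrt(2))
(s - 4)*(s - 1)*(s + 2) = s^3 - 3*s^2 - 6*s + 8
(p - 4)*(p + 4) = p^2 - 16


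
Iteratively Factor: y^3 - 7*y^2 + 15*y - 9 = (y - 3)*(y^2 - 4*y + 3) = (y - 3)*(y - 1)*(y - 3)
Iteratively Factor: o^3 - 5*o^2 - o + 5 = (o - 5)*(o^2 - 1) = (o - 5)*(o + 1)*(o - 1)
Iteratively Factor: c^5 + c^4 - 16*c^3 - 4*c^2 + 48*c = (c - 2)*(c^4 + 3*c^3 - 10*c^2 - 24*c) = (c - 3)*(c - 2)*(c^3 + 6*c^2 + 8*c) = (c - 3)*(c - 2)*(c + 2)*(c^2 + 4*c) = c*(c - 3)*(c - 2)*(c + 2)*(c + 4)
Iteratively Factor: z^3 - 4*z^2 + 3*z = (z - 1)*(z^2 - 3*z) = z*(z - 1)*(z - 3)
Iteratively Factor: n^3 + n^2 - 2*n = (n)*(n^2 + n - 2) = n*(n + 2)*(n - 1)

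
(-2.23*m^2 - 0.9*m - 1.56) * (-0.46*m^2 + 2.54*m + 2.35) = 1.0258*m^4 - 5.2502*m^3 - 6.8089*m^2 - 6.0774*m - 3.666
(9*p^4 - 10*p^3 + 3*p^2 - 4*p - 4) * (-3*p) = -27*p^5 + 30*p^4 - 9*p^3 + 12*p^2 + 12*p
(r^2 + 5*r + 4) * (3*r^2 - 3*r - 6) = 3*r^4 + 12*r^3 - 9*r^2 - 42*r - 24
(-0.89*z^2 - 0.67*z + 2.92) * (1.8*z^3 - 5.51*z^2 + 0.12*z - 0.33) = -1.602*z^5 + 3.6979*z^4 + 8.8409*z^3 - 15.8759*z^2 + 0.5715*z - 0.9636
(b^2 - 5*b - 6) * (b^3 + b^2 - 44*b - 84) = b^5 - 4*b^4 - 55*b^3 + 130*b^2 + 684*b + 504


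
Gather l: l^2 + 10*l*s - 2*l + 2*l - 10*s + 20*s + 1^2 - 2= l^2 + 10*l*s + 10*s - 1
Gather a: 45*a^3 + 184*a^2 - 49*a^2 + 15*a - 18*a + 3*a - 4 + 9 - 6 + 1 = 45*a^3 + 135*a^2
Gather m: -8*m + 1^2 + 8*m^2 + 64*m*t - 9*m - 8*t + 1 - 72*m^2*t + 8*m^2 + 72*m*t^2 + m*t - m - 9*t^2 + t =m^2*(16 - 72*t) + m*(72*t^2 + 65*t - 18) - 9*t^2 - 7*t + 2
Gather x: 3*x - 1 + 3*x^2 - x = 3*x^2 + 2*x - 1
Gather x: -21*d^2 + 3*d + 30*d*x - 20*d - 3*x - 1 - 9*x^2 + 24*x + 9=-21*d^2 - 17*d - 9*x^2 + x*(30*d + 21) + 8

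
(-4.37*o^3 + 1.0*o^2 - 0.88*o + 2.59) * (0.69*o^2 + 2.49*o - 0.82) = -3.0153*o^5 - 10.1913*o^4 + 5.4662*o^3 - 1.2241*o^2 + 7.1707*o - 2.1238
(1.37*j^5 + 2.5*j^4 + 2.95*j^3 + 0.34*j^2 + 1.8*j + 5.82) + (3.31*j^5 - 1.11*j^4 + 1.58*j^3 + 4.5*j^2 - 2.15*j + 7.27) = 4.68*j^5 + 1.39*j^4 + 4.53*j^3 + 4.84*j^2 - 0.35*j + 13.09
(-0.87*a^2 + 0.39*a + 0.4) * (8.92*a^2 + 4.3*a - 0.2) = -7.7604*a^4 - 0.2622*a^3 + 5.419*a^2 + 1.642*a - 0.08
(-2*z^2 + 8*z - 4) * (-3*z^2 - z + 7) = 6*z^4 - 22*z^3 - 10*z^2 + 60*z - 28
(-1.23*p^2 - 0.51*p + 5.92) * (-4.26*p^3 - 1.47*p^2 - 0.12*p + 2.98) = 5.2398*p^5 + 3.9807*p^4 - 24.3219*p^3 - 12.3066*p^2 - 2.2302*p + 17.6416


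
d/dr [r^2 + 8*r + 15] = 2*r + 8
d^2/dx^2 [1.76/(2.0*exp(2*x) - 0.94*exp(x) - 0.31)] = ((1.6544 - 14.08*exp(x))*(-2.0*exp(2*x) + 0.94*exp(x) + 0.31) - 1.76*(4.0*exp(x) - 0.94)*(8.0*exp(x) - 1.88)*exp(x))*exp(x)/(-2.0*exp(2*x) + 0.94*exp(x) + 0.31)^3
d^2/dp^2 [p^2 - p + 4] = 2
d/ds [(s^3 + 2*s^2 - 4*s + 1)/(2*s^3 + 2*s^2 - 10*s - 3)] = (-2*s^4 - 4*s^3 - 27*s^2 - 16*s + 22)/(4*s^6 + 8*s^5 - 36*s^4 - 52*s^3 + 88*s^2 + 60*s + 9)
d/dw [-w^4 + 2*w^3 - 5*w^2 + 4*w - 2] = -4*w^3 + 6*w^2 - 10*w + 4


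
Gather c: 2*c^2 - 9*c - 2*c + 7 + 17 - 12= 2*c^2 - 11*c + 12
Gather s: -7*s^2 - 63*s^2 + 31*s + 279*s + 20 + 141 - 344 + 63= -70*s^2 + 310*s - 120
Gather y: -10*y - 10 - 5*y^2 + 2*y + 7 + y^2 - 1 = -4*y^2 - 8*y - 4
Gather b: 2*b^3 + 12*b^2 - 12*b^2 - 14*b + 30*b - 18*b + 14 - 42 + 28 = 2*b^3 - 2*b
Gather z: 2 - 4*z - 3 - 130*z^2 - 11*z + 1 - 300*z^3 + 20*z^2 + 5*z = -300*z^3 - 110*z^2 - 10*z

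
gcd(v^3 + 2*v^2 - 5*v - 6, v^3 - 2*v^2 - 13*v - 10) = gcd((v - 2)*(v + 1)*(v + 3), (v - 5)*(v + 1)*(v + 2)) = v + 1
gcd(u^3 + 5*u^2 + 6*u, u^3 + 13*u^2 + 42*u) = u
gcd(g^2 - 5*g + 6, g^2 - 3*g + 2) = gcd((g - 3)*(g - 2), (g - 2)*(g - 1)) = g - 2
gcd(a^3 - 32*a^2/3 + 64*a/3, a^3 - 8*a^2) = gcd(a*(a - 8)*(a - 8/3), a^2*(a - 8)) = a^2 - 8*a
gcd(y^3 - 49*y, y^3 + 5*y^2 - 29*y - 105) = y + 7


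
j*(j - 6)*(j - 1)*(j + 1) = j^4 - 6*j^3 - j^2 + 6*j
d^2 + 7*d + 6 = (d + 1)*(d + 6)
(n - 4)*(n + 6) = n^2 + 2*n - 24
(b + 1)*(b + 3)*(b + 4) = b^3 + 8*b^2 + 19*b + 12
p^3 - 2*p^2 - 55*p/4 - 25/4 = (p - 5)*(p + 1/2)*(p + 5/2)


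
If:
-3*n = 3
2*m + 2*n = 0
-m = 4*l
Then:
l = -1/4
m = 1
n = -1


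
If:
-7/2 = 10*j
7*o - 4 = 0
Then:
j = -7/20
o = 4/7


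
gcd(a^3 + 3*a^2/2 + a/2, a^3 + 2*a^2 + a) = a^2 + a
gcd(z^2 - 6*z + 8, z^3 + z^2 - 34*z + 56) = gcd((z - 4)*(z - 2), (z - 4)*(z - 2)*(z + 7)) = z^2 - 6*z + 8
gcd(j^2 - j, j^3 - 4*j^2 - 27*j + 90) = 1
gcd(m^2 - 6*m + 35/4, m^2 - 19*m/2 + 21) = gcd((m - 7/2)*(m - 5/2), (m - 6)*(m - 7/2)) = m - 7/2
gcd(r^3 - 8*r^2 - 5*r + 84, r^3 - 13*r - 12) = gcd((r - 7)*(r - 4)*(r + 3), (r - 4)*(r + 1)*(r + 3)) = r^2 - r - 12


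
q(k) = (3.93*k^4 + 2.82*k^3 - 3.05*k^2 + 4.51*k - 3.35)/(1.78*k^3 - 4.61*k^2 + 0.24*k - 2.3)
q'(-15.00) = 2.16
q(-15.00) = -26.76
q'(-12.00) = 2.13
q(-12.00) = -20.33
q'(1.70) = -14.81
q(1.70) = -6.52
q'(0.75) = -2.68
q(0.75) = -0.19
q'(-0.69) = 1.20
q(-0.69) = 1.52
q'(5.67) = 0.21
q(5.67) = 25.67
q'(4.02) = -8.10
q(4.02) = 29.52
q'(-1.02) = 1.45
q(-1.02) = 1.07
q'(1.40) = -7.94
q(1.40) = -3.24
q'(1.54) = -10.49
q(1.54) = -4.52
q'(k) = (-5.34*k^2 + 9.22*k - 0.24)*(3.93*k^4 + 2.82*k^3 - 3.05*k^2 + 4.51*k - 3.35)/(1.78*k^3 - 4.61*k^2 + 0.24*k - 2.3)^2 + (15.72*k^3 + 8.46*k^2 - 6.1*k + 4.51)/(1.78*k^3 - 4.61*k^2 + 0.24*k - 2.3)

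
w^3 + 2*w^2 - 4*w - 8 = (w - 2)*(w + 2)^2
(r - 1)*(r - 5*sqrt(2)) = r^2 - 5*sqrt(2)*r - r + 5*sqrt(2)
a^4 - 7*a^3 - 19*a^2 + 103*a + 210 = (a - 7)*(a - 5)*(a + 2)*(a + 3)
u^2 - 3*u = u*(u - 3)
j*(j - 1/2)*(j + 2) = j^3 + 3*j^2/2 - j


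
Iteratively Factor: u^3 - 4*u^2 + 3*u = (u)*(u^2 - 4*u + 3) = u*(u - 1)*(u - 3)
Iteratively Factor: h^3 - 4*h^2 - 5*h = (h)*(h^2 - 4*h - 5) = h*(h - 5)*(h + 1)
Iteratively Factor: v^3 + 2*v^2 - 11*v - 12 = (v - 3)*(v^2 + 5*v + 4) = (v - 3)*(v + 1)*(v + 4)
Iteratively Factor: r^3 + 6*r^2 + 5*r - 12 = (r - 1)*(r^2 + 7*r + 12) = (r - 1)*(r + 3)*(r + 4)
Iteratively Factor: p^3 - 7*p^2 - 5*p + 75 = (p - 5)*(p^2 - 2*p - 15) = (p - 5)*(p + 3)*(p - 5)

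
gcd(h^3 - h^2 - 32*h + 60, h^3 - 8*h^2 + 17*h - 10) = h^2 - 7*h + 10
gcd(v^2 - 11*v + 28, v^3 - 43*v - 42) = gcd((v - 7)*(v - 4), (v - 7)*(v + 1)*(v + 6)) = v - 7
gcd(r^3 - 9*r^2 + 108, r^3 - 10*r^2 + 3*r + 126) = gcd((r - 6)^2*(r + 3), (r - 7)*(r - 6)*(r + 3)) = r^2 - 3*r - 18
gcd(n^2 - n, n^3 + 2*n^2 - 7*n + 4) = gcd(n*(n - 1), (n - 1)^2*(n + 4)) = n - 1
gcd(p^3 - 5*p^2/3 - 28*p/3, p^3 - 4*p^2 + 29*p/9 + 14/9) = 1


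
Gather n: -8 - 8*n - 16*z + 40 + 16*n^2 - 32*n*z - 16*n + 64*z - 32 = 16*n^2 + n*(-32*z - 24) + 48*z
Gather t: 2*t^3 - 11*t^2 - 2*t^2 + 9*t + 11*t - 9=2*t^3 - 13*t^2 + 20*t - 9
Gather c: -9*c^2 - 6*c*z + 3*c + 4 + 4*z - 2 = -9*c^2 + c*(3 - 6*z) + 4*z + 2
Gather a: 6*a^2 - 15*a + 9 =6*a^2 - 15*a + 9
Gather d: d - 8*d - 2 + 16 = 14 - 7*d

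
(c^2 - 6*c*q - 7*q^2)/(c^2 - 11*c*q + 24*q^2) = (c^2 - 6*c*q - 7*q^2)/(c^2 - 11*c*q + 24*q^2)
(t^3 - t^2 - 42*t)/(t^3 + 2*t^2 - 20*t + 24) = t*(t - 7)/(t^2 - 4*t + 4)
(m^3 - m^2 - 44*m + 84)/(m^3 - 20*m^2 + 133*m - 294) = (m^2 + 5*m - 14)/(m^2 - 14*m + 49)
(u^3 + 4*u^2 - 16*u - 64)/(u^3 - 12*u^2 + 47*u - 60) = (u^2 + 8*u + 16)/(u^2 - 8*u + 15)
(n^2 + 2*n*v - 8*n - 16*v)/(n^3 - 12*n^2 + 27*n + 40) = (n + 2*v)/(n^2 - 4*n - 5)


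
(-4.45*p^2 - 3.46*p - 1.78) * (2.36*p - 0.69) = -10.502*p^3 - 5.0951*p^2 - 1.8134*p + 1.2282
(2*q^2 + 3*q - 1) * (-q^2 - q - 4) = -2*q^4 - 5*q^3 - 10*q^2 - 11*q + 4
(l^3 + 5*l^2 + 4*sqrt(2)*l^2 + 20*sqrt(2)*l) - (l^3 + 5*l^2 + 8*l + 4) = 4*sqrt(2)*l^2 - 8*l + 20*sqrt(2)*l - 4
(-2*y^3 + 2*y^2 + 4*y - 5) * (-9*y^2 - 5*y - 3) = 18*y^5 - 8*y^4 - 40*y^3 + 19*y^2 + 13*y + 15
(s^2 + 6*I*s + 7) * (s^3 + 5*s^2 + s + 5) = s^5 + 5*s^4 + 6*I*s^4 + 8*s^3 + 30*I*s^3 + 40*s^2 + 6*I*s^2 + 7*s + 30*I*s + 35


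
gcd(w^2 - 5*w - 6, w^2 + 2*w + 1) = w + 1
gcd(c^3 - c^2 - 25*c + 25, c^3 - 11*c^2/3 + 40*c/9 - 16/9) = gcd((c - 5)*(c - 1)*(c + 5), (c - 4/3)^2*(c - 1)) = c - 1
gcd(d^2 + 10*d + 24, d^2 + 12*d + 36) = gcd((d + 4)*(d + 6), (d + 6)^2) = d + 6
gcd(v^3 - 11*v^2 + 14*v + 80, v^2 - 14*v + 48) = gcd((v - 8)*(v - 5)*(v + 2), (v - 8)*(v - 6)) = v - 8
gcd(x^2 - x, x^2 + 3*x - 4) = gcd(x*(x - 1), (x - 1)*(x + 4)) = x - 1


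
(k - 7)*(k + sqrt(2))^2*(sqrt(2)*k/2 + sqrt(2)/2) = sqrt(2)*k^4/2 - 3*sqrt(2)*k^3 + 2*k^3 - 12*k^2 - 5*sqrt(2)*k^2/2 - 14*k - 6*sqrt(2)*k - 7*sqrt(2)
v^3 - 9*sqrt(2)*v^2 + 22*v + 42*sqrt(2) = (v - 7*sqrt(2))*(v - 3*sqrt(2))*(v + sqrt(2))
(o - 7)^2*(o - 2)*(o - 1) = o^4 - 17*o^3 + 93*o^2 - 175*o + 98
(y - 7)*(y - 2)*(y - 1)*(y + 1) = y^4 - 9*y^3 + 13*y^2 + 9*y - 14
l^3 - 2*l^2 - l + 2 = (l - 2)*(l - 1)*(l + 1)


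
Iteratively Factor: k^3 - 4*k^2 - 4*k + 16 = (k + 2)*(k^2 - 6*k + 8) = (k - 2)*(k + 2)*(k - 4)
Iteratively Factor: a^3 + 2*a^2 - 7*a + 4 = (a + 4)*(a^2 - 2*a + 1) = (a - 1)*(a + 4)*(a - 1)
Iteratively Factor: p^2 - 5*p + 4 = (p - 1)*(p - 4)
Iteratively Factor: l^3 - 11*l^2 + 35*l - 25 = (l - 1)*(l^2 - 10*l + 25) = (l - 5)*(l - 1)*(l - 5)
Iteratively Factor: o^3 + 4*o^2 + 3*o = (o + 1)*(o^2 + 3*o) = (o + 1)*(o + 3)*(o)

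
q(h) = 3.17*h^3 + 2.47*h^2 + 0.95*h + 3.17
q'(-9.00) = 726.80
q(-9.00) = -2116.24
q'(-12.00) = 1311.11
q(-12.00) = -5130.31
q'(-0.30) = 0.32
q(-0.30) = 3.02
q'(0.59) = 7.18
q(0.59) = 5.24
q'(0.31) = 3.40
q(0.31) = 3.80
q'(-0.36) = 0.40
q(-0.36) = 3.00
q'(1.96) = 47.17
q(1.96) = 38.39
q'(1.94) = 46.33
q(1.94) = 37.45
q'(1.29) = 23.15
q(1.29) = 15.31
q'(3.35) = 124.22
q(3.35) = 153.25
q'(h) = 9.51*h^2 + 4.94*h + 0.95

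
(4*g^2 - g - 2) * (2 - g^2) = -4*g^4 + g^3 + 10*g^2 - 2*g - 4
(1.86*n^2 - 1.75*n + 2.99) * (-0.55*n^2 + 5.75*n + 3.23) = -1.023*n^4 + 11.6575*n^3 - 5.6992*n^2 + 11.54*n + 9.6577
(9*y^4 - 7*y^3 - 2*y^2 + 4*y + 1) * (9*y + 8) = 81*y^5 + 9*y^4 - 74*y^3 + 20*y^2 + 41*y + 8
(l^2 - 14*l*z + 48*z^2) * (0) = 0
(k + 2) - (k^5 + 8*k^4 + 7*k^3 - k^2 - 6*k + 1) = -k^5 - 8*k^4 - 7*k^3 + k^2 + 7*k + 1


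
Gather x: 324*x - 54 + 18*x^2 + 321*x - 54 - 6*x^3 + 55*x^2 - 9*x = -6*x^3 + 73*x^2 + 636*x - 108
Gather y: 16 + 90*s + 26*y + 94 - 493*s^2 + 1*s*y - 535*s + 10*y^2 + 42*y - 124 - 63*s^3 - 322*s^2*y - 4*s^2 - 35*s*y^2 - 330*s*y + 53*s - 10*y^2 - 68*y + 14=-63*s^3 - 497*s^2 - 35*s*y^2 - 392*s + y*(-322*s^2 - 329*s)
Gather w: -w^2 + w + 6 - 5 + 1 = -w^2 + w + 2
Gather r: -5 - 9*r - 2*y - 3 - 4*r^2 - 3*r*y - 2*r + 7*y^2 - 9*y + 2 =-4*r^2 + r*(-3*y - 11) + 7*y^2 - 11*y - 6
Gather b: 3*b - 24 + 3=3*b - 21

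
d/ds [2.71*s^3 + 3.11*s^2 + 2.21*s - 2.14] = 8.13*s^2 + 6.22*s + 2.21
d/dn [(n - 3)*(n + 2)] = 2*n - 1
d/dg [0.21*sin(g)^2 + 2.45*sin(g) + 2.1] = (0.42*sin(g) + 2.45)*cos(g)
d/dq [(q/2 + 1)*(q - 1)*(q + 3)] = 3*q^2/2 + 4*q + 1/2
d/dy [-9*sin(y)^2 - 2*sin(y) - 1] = -2*(9*sin(y) + 1)*cos(y)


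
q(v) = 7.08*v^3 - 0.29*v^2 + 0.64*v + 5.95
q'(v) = 21.24*v^2 - 0.58*v + 0.64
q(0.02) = 5.96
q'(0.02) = 0.64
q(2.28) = 89.82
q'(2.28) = 109.73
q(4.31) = 570.17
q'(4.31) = 392.70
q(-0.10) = 5.88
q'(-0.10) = 0.91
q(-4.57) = -678.77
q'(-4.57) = 446.89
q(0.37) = 6.51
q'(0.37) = 3.33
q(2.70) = 144.92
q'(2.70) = 153.91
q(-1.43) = -16.26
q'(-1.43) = 44.90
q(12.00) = 12206.11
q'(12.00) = 3052.24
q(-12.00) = -12277.73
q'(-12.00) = 3066.16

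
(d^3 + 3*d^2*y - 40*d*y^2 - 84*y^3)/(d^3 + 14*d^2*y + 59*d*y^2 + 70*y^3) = (d - 6*y)/(d + 5*y)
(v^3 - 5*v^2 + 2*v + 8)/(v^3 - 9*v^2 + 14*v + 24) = (v - 2)/(v - 6)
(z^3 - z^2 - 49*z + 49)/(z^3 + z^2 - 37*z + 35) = (z - 7)/(z - 5)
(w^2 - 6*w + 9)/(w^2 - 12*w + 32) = (w^2 - 6*w + 9)/(w^2 - 12*w + 32)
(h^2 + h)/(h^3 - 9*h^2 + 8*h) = (h + 1)/(h^2 - 9*h + 8)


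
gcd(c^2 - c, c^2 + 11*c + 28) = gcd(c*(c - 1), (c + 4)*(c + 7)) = 1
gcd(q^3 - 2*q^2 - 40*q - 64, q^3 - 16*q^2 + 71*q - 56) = q - 8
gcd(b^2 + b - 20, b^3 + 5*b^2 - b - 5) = b + 5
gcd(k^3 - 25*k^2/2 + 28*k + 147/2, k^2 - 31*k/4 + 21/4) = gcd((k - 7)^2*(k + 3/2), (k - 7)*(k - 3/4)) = k - 7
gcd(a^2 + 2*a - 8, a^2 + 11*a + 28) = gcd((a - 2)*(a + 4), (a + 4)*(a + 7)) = a + 4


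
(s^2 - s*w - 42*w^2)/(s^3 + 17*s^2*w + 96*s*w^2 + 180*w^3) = (s - 7*w)/(s^2 + 11*s*w + 30*w^2)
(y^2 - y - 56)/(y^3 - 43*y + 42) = (y - 8)/(y^2 - 7*y + 6)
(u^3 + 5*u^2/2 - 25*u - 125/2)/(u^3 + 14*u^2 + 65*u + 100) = (2*u^2 - 5*u - 25)/(2*(u^2 + 9*u + 20))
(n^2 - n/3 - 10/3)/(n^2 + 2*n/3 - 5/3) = (n - 2)/(n - 1)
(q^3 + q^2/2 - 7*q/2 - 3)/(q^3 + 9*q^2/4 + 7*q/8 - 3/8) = 4*(q - 2)/(4*q - 1)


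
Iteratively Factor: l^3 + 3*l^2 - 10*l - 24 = (l - 3)*(l^2 + 6*l + 8) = (l - 3)*(l + 4)*(l + 2)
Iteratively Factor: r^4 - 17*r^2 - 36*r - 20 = (r + 1)*(r^3 - r^2 - 16*r - 20) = (r - 5)*(r + 1)*(r^2 + 4*r + 4) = (r - 5)*(r + 1)*(r + 2)*(r + 2)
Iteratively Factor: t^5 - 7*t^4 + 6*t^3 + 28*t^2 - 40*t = (t + 2)*(t^4 - 9*t^3 + 24*t^2 - 20*t) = (t - 2)*(t + 2)*(t^3 - 7*t^2 + 10*t) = t*(t - 2)*(t + 2)*(t^2 - 7*t + 10) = t*(t - 5)*(t - 2)*(t + 2)*(t - 2)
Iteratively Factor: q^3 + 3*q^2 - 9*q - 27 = (q + 3)*(q^2 - 9) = (q - 3)*(q + 3)*(q + 3)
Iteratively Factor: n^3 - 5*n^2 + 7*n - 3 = (n - 1)*(n^2 - 4*n + 3) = (n - 3)*(n - 1)*(n - 1)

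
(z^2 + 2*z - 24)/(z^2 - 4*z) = (z + 6)/z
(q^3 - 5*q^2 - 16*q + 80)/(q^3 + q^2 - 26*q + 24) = (q^2 - q - 20)/(q^2 + 5*q - 6)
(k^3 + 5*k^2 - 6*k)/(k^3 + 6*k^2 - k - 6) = k/(k + 1)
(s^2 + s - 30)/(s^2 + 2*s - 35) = (s + 6)/(s + 7)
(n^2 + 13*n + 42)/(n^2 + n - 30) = (n + 7)/(n - 5)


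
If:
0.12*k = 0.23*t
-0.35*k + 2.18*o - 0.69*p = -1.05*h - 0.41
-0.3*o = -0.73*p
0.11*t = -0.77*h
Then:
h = -0.142857142857143*t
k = 1.91666666666667*t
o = 0.432828903014543*t - 0.216194741404218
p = 0.177874891649812*t - 0.0888471540017336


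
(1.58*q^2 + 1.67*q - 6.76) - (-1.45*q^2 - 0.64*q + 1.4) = 3.03*q^2 + 2.31*q - 8.16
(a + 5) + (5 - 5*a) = 10 - 4*a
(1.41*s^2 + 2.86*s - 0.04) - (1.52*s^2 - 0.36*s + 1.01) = -0.11*s^2 + 3.22*s - 1.05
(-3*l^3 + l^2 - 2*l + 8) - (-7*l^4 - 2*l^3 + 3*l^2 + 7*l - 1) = 7*l^4 - l^3 - 2*l^2 - 9*l + 9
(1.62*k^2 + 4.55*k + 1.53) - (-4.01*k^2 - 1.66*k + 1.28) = 5.63*k^2 + 6.21*k + 0.25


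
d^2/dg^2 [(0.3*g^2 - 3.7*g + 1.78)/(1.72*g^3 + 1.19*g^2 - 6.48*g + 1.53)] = (1.77504*g^6 - 65.67648*g^5 + 37.814544*g^4 - 41.0897159999998*g^3 + 9.65472000000001*g^2 - 70.0415640000001*g + 71.042112)/(5.088448*g^9 + 10.561488*g^8 - 50.20422*g^7 - 64.315369*g^6 + 207.931104*g^5 + 54.089019*g^4 - 330.807564*g^3 + 201.092949*g^2 - 45.507096*g + 3.581577)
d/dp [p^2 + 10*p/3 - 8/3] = 2*p + 10/3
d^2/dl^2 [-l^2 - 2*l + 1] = -2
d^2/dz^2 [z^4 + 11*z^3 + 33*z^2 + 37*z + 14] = 12*z^2 + 66*z + 66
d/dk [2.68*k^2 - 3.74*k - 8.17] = 5.36*k - 3.74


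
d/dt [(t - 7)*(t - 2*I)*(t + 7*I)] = 3*t^2 + t*(-14 + 10*I) + 14 - 35*I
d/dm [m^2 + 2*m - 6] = 2*m + 2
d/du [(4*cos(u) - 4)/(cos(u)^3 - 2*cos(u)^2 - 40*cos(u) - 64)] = 2*(11*cos(u) - 5*cos(2*u) + cos(3*u) + 203)*sin(u)/((cos(u) - 8)^2*(cos(u) + 2)^2*(cos(u) + 4)^2)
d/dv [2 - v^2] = -2*v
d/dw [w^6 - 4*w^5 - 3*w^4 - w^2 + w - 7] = 6*w^5 - 20*w^4 - 12*w^3 - 2*w + 1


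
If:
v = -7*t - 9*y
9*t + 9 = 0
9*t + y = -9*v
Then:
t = -1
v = 37/40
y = 27/40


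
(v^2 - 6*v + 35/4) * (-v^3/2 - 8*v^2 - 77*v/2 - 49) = -v^5/2 - 5*v^4 + 41*v^3/8 + 112*v^2 - 343*v/8 - 1715/4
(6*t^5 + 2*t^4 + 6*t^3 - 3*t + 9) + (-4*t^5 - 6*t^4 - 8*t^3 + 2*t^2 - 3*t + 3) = 2*t^5 - 4*t^4 - 2*t^3 + 2*t^2 - 6*t + 12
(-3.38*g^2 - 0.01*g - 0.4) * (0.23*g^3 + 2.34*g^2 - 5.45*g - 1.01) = -0.7774*g^5 - 7.9115*g^4 + 18.3056*g^3 + 2.5323*g^2 + 2.1901*g + 0.404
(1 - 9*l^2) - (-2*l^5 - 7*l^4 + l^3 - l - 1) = 2*l^5 + 7*l^4 - l^3 - 9*l^2 + l + 2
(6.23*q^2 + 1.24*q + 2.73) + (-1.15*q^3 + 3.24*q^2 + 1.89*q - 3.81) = -1.15*q^3 + 9.47*q^2 + 3.13*q - 1.08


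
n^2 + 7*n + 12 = (n + 3)*(n + 4)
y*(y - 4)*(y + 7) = y^3 + 3*y^2 - 28*y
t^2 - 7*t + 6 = (t - 6)*(t - 1)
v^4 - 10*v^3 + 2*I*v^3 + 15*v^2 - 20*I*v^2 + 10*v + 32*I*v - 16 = (v - 8)*(v - 2)*(v + I)^2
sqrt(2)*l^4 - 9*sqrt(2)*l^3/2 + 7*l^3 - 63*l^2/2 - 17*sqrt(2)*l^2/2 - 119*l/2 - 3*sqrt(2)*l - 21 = (l - 6)*(l + 1/2)*(l + 7*sqrt(2)/2)*(sqrt(2)*l + sqrt(2))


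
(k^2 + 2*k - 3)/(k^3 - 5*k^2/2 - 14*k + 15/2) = 2*(k - 1)/(2*k^2 - 11*k + 5)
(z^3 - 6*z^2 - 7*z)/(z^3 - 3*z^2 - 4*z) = (z - 7)/(z - 4)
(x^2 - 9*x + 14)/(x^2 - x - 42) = (x - 2)/(x + 6)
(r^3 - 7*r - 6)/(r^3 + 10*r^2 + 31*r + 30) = (r^2 - 2*r - 3)/(r^2 + 8*r + 15)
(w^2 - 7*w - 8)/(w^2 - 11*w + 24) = (w + 1)/(w - 3)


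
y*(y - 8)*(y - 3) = y^3 - 11*y^2 + 24*y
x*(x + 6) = x^2 + 6*x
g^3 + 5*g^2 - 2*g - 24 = (g - 2)*(g + 3)*(g + 4)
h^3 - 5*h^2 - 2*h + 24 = (h - 4)*(h - 3)*(h + 2)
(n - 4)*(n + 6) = n^2 + 2*n - 24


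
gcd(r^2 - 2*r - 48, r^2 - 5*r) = 1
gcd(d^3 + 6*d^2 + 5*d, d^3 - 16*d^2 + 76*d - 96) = 1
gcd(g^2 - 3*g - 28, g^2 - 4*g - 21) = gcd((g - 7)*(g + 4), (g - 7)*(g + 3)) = g - 7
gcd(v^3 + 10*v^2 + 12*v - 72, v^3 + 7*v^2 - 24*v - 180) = v^2 + 12*v + 36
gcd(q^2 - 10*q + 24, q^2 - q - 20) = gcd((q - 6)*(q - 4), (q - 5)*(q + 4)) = 1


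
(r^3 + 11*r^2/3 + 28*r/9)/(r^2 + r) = (9*r^2 + 33*r + 28)/(9*(r + 1))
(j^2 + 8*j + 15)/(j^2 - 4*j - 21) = (j + 5)/(j - 7)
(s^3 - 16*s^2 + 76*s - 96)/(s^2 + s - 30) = (s^3 - 16*s^2 + 76*s - 96)/(s^2 + s - 30)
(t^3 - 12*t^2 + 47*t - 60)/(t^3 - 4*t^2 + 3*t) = (t^2 - 9*t + 20)/(t*(t - 1))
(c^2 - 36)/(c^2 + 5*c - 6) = (c - 6)/(c - 1)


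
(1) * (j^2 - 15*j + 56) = j^2 - 15*j + 56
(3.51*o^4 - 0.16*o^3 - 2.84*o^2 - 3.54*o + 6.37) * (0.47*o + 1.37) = 1.6497*o^5 + 4.7335*o^4 - 1.554*o^3 - 5.5546*o^2 - 1.8559*o + 8.7269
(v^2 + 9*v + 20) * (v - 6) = v^3 + 3*v^2 - 34*v - 120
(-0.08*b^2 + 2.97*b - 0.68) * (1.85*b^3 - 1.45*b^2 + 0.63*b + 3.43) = -0.148*b^5 + 5.6105*b^4 - 5.6149*b^3 + 2.5827*b^2 + 9.7587*b - 2.3324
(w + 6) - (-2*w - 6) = 3*w + 12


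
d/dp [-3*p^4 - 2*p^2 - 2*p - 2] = -12*p^3 - 4*p - 2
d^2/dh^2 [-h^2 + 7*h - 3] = -2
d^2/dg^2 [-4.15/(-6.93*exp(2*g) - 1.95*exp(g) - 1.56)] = (4.15*(13.86*exp(g) + 1.95)*(27.72*exp(g) + 3.9)*exp(g) - (115.038*exp(g) + 8.0925)*(6.93*exp(2*g) + 1.95*exp(g) + 1.56))*exp(g)/(6.93*exp(2*g) + 1.95*exp(g) + 1.56)^3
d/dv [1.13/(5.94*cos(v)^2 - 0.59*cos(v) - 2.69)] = (13.4244*cos(v) - 0.6667)*sin(v)/(-5.94*cos(v)^2 + 0.59*cos(v) + 2.69)^2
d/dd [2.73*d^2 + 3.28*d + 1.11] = 5.46*d + 3.28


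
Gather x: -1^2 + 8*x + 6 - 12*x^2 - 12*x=-12*x^2 - 4*x + 5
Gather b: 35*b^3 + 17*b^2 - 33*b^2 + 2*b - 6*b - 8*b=35*b^3 - 16*b^2 - 12*b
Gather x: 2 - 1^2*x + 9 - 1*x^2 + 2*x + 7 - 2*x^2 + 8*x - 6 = -3*x^2 + 9*x + 12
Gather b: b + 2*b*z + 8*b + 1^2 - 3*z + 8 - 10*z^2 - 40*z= b*(2*z + 9) - 10*z^2 - 43*z + 9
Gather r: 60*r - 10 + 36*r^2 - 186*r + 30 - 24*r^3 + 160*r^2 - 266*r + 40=-24*r^3 + 196*r^2 - 392*r + 60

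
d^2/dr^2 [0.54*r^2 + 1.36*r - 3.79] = 1.08000000000000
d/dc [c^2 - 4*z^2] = 2*c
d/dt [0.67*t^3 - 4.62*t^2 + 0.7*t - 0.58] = 2.01*t^2 - 9.24*t + 0.7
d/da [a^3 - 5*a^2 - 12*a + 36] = 3*a^2 - 10*a - 12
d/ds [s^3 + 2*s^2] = s*(3*s + 4)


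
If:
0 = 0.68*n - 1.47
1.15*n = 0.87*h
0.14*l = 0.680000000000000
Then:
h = 2.86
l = 4.86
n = 2.16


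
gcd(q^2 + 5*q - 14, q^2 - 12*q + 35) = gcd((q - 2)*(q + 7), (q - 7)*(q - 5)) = 1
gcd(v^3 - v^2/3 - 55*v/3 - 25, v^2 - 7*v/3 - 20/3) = v + 5/3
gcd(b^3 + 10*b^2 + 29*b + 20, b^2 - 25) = b + 5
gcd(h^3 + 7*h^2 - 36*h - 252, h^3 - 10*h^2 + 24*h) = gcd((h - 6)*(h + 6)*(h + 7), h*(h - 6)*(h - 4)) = h - 6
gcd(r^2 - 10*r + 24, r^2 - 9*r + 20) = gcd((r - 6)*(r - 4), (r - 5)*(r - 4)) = r - 4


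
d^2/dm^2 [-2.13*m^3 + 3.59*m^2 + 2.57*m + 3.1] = 7.18 - 12.78*m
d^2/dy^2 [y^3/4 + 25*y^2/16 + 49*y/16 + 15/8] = 3*y/2 + 25/8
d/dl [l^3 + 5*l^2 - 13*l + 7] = 3*l^2 + 10*l - 13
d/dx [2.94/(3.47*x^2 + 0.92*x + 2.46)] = (-20.4036*x - 2.7048)/(3.47*x^2 + 0.92*x + 2.46)^2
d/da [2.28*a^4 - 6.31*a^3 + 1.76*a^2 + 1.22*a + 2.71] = 9.12*a^3 - 18.93*a^2 + 3.52*a + 1.22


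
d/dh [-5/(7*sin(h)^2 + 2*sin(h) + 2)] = 10*(7*sin(h) + 1)*cos(h)/(7*sin(h)^2 + 2*sin(h) + 2)^2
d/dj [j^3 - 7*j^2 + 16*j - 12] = 3*j^2 - 14*j + 16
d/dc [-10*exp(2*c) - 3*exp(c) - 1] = (-20*exp(c) - 3)*exp(c)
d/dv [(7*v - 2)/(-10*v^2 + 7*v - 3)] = (70*v^2 - 40*v - 7)/(100*v^4 - 140*v^3 + 109*v^2 - 42*v + 9)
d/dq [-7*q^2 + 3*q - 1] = 3 - 14*q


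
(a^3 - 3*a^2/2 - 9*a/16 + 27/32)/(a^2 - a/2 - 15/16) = (8*a^2 - 18*a + 9)/(2*(4*a - 5))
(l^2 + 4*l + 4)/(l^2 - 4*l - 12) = (l + 2)/(l - 6)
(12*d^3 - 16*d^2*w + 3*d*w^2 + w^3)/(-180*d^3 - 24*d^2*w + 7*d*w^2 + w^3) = (2*d^2 - 3*d*w + w^2)/(-30*d^2 + d*w + w^2)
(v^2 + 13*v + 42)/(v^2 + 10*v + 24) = (v + 7)/(v + 4)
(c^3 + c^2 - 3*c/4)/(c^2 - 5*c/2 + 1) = c*(2*c + 3)/(2*(c - 2))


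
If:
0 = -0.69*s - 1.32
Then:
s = -1.91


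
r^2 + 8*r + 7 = (r + 1)*(r + 7)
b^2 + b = b*(b + 1)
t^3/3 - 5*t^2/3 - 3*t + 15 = (t/3 + 1)*(t - 5)*(t - 3)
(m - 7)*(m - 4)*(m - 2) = m^3 - 13*m^2 + 50*m - 56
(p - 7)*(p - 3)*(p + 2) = p^3 - 8*p^2 + p + 42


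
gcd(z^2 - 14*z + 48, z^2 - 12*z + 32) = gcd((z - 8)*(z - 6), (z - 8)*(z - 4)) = z - 8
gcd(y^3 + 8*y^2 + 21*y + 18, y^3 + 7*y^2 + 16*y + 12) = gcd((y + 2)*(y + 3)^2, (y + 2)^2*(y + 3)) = y^2 + 5*y + 6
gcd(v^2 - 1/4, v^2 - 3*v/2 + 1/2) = v - 1/2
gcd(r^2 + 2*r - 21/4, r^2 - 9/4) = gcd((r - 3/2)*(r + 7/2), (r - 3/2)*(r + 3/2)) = r - 3/2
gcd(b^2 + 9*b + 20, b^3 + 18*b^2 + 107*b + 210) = b + 5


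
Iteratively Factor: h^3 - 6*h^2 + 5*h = (h - 1)*(h^2 - 5*h) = h*(h - 1)*(h - 5)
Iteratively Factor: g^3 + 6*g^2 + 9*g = (g + 3)*(g^2 + 3*g) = g*(g + 3)*(g + 3)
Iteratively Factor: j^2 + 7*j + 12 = (j + 4)*(j + 3)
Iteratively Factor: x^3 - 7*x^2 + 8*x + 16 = (x - 4)*(x^2 - 3*x - 4) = (x - 4)*(x + 1)*(x - 4)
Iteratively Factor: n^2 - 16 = (n - 4)*(n + 4)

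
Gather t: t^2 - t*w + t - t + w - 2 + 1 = t^2 - t*w + w - 1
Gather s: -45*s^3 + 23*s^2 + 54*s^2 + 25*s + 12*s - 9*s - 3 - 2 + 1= -45*s^3 + 77*s^2 + 28*s - 4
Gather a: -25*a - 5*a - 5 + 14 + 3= 12 - 30*a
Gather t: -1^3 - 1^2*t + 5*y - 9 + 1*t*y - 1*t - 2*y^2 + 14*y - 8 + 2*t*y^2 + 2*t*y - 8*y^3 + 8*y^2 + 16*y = t*(2*y^2 + 3*y - 2) - 8*y^3 + 6*y^2 + 35*y - 18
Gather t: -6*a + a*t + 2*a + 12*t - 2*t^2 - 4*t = -4*a - 2*t^2 + t*(a + 8)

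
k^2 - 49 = (k - 7)*(k + 7)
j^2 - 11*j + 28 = (j - 7)*(j - 4)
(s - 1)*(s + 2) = s^2 + s - 2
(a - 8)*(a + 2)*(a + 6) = a^3 - 52*a - 96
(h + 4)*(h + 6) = h^2 + 10*h + 24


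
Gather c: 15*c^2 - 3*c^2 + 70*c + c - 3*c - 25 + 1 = 12*c^2 + 68*c - 24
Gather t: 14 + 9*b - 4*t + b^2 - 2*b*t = b^2 + 9*b + t*(-2*b - 4) + 14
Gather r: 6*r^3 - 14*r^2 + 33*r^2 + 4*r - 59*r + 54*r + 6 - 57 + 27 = 6*r^3 + 19*r^2 - r - 24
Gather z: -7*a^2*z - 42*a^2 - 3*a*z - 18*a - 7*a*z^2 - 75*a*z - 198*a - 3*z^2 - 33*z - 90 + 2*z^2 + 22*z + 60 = -42*a^2 - 216*a + z^2*(-7*a - 1) + z*(-7*a^2 - 78*a - 11) - 30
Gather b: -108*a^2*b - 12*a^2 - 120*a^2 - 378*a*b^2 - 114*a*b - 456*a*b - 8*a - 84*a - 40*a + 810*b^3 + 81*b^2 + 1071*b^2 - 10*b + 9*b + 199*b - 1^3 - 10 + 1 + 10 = -132*a^2 - 132*a + 810*b^3 + b^2*(1152 - 378*a) + b*(-108*a^2 - 570*a + 198)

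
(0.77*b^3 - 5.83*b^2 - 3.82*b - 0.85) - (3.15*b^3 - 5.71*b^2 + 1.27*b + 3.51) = -2.38*b^3 - 0.12*b^2 - 5.09*b - 4.36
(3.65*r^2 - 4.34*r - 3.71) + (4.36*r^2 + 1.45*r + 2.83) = 8.01*r^2 - 2.89*r - 0.88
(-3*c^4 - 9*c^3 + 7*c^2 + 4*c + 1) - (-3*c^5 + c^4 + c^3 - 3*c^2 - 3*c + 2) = 3*c^5 - 4*c^4 - 10*c^3 + 10*c^2 + 7*c - 1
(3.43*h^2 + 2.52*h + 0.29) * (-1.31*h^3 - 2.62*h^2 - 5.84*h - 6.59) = -4.4933*h^5 - 12.2878*h^4 - 27.0135*h^3 - 38.0803*h^2 - 18.3004*h - 1.9111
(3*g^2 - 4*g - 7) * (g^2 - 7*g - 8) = 3*g^4 - 25*g^3 - 3*g^2 + 81*g + 56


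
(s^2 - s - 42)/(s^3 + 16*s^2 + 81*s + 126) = (s - 7)/(s^2 + 10*s + 21)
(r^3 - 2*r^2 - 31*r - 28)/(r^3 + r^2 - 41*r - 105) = (r^2 + 5*r + 4)/(r^2 + 8*r + 15)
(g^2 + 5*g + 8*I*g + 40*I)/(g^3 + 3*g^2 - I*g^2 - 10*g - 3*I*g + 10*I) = (g + 8*I)/(g^2 - g*(2 + I) + 2*I)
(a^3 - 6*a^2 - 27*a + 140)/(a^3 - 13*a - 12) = (a^2 - 2*a - 35)/(a^2 + 4*a + 3)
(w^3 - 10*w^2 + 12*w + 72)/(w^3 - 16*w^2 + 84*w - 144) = (w + 2)/(w - 4)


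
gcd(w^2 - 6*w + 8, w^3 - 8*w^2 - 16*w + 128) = w - 4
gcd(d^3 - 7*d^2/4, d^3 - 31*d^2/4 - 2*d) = d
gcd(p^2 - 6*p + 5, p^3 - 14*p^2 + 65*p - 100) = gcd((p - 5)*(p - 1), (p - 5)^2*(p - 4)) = p - 5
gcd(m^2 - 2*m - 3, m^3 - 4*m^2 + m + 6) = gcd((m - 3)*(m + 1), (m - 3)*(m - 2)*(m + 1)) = m^2 - 2*m - 3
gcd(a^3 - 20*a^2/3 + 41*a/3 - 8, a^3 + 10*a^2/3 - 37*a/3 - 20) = a - 3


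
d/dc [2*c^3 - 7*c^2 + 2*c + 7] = 6*c^2 - 14*c + 2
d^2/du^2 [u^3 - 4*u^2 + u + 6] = 6*u - 8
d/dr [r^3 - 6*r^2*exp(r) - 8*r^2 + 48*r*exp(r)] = -6*r^2*exp(r) + 3*r^2 + 36*r*exp(r) - 16*r + 48*exp(r)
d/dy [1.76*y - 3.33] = 1.76000000000000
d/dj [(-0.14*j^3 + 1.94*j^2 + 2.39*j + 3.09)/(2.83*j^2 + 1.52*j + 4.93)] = (-0.3962*j^4 - 0.425600000000001*j^3 - 5.8855*j^2 + 1.639*j + 7.0859)/(8.0089*j^4 + 8.6032*j^3 + 30.2142*j^2 + 14.9872*j + 24.3049)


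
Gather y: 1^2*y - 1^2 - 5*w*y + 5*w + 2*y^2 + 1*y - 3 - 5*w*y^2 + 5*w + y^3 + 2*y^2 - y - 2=10*w + y^3 + y^2*(4 - 5*w) + y*(1 - 5*w) - 6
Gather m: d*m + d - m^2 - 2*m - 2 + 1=d - m^2 + m*(d - 2) - 1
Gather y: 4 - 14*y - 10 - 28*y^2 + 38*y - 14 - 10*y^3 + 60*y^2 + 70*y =-10*y^3 + 32*y^2 + 94*y - 20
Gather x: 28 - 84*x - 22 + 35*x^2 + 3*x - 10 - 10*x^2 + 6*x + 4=25*x^2 - 75*x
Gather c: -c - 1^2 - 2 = -c - 3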